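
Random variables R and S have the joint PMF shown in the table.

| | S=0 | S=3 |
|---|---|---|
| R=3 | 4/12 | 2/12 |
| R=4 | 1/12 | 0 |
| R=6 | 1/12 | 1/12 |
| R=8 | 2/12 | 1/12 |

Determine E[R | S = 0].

19/4

P(S = 0) = 2/3.
Σ R·P over the event = 3·(4/12) + 4·(1/12) + 6·(1/12) + 8·(2/12) = 19/6.
E[R | S = 0] = (19/6) / (2/3) = 19/4.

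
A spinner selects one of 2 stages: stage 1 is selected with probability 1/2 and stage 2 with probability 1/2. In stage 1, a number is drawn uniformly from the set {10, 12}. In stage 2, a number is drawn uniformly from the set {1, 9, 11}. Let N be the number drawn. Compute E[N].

E[N | stage 1] = (10+12)/2 = 11.
E[N | stage 2] = (1+9+11)/3 = 7.
E[N] = (1/2)·(11) + (1/2)·(7) = 9.

9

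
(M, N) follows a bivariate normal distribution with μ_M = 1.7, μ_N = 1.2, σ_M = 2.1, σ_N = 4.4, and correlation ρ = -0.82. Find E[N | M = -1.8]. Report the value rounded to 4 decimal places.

The regression of N on M has slope ρ·σ_N/σ_M and passes through (μ_M, μ_N).
E[N | M=-1.8] = 1.2 + (-0.82)·(4.4/2.1)·(-1.8 − (1.7)) = 1.2 + (-1.718095)·(-3.5) = 7.2133.

7.2133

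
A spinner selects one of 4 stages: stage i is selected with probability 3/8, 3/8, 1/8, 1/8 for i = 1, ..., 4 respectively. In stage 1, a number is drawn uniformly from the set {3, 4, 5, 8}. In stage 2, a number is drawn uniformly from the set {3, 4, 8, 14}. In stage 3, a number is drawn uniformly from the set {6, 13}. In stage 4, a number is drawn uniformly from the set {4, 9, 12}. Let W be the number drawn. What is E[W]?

655/96

E[W | stage 1] = (3+4+5+8)/4 = 5.
E[W | stage 2] = (3+4+8+14)/4 = 29/4.
E[W | stage 3] = (6+13)/2 = 19/2.
E[W | stage 4] = (4+9+12)/3 = 25/3.
E[W] = (3/8)·(5) + (3/8)·(29/4) + (1/8)·(19/2) + (1/8)·(25/3) = 655/96.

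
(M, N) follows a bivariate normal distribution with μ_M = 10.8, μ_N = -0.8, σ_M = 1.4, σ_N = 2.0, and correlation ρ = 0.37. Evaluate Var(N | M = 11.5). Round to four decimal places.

The conditional variance in a bivariate normal is σ_N²(1 − ρ²), independent of x.
Var(N | M=11.5) = (2.0)²·(1 − (0.37)²) = 4·0.8631 = 3.4524.

3.4524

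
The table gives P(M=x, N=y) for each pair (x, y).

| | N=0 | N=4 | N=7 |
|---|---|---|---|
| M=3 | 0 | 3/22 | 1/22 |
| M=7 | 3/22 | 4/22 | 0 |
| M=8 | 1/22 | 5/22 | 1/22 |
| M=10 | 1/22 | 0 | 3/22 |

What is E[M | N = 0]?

39/5

P(N = 0) = 5/22.
Σ M·P over the event = 7·(3/22) + 8·(1/22) + 10·(1/22) = 39/22.
E[M | N = 0] = (39/22) / (5/22) = 39/5.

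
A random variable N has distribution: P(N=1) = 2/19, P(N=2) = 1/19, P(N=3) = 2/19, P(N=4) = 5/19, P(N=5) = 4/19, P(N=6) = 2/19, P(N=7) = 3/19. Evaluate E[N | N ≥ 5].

P(N ≥ 5) = 9/19.
Σ over the event: 5·4/19 + 6·2/19 + 7·3/19 = 53/19.
E[N | N ≥ 5] = (53/19) / (9/19) = 53/9.

53/9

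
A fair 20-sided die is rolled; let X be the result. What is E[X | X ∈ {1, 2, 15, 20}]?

19/2

P(X ∈ {1, 2, 15, 20}) = 1/5.
Σ over the event: 1·1/20 + 2·1/20 + 15·1/20 + 20·1/20 = 19/10.
E[X | X ∈ {1, 2, 15, 20}] = (19/10) / (1/5) = 19/2.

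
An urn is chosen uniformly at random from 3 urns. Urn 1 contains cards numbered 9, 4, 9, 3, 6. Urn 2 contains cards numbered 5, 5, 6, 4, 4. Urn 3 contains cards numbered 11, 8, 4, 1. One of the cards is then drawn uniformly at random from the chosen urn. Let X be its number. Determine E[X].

17/3

E[X | urn 1] = (9+4+9+3+6)/5 = 31/5.
E[X | urn 2] = (5+5+6+4+4)/5 = 24/5.
E[X | urn 3] = (11+8+4+1)/4 = 6.
E[X] = (1/3)·(31/5) + (1/3)·(24/5) + (1/3)·(6) = 17/3.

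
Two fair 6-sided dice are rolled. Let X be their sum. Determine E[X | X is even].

7

P(X is even) = 1/2.
Σ over the event: 2·1/36 + 4·1/12 + 6·5/36 + 8·5/36 + 10·1/12 + 12·1/36 = 7/2.
E[X | X is even] = (7/2) / (1/2) = 7.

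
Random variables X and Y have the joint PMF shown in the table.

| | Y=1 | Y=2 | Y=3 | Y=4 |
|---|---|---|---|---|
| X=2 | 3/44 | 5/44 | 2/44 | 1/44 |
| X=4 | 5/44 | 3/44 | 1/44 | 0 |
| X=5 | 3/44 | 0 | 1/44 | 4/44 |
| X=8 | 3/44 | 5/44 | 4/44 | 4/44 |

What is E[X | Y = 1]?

P(Y = 1) = 7/22.
Σ X·P over the event = 2·(3/44) + 4·(5/44) + 5·(3/44) + 8·(3/44) = 65/44.
E[X | Y = 1] = (65/44) / (7/22) = 65/14.

65/14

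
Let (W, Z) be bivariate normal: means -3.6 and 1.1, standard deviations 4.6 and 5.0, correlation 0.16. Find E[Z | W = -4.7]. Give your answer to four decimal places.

E[Z | W=x] = μ_Z + ρ(σ_Z/σ_W)(x − μ_W) for jointly normal variables.
E[Z | W=-4.7] = 1.1 + (0.16)·(5.0/4.6)·(-4.7 − (-3.6)) = 1.1 + (0.17391)·(-1.1) = 0.9087.

0.9087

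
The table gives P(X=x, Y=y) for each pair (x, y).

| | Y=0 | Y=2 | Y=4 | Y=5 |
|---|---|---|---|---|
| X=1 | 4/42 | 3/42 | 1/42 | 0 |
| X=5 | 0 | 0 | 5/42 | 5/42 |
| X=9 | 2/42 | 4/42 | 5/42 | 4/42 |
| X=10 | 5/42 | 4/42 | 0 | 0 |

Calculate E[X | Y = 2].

79/11

P(Y = 2) = 11/42.
Σ X·P over the event = 1·(3/42) + 9·(4/42) + 10·(4/42) = 79/42.
E[X | Y = 2] = (79/42) / (11/42) = 79/11.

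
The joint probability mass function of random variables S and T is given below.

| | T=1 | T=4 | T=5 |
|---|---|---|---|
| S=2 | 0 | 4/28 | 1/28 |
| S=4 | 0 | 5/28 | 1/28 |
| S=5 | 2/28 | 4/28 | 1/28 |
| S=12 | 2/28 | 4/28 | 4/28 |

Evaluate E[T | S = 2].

P(S = 2) = 5/28.
Σ T·P over the event = 4·(4/28) + 5·(1/28) = 3/4.
E[T | S = 2] = (3/4) / (5/28) = 21/5.

21/5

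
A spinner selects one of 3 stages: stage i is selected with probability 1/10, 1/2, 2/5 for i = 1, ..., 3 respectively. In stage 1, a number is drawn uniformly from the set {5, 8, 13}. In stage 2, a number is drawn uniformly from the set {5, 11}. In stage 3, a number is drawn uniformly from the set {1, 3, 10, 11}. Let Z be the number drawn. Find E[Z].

221/30

E[Z | stage 1] = (5+8+13)/3 = 26/3.
E[Z | stage 2] = (5+11)/2 = 8.
E[Z | stage 3] = (1+3+10+11)/4 = 25/4.
E[Z] = (1/10)·(26/3) + (1/2)·(8) + (2/5)·(25/4) = 221/30.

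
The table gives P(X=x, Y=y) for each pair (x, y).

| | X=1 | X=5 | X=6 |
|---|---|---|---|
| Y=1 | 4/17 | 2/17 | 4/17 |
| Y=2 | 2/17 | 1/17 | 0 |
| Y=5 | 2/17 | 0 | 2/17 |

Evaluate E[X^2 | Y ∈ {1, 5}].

P(Y ∈ {1, 5}) = 14/17.
Summing X^2·P(X=x,Y=y) over the conditioning event gives 16.
E[X^2 | Y ∈ {1, 5}] = (16) / (14/17) = 136/7.

136/7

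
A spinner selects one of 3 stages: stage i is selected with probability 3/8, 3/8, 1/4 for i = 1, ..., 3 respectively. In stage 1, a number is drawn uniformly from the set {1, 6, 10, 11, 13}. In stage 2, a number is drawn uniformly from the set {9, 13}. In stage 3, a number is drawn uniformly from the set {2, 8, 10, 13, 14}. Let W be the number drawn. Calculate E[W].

191/20

E[W | stage 1] = (1+6+10+11+13)/5 = 41/5.
E[W | stage 2] = (9+13)/2 = 11.
E[W | stage 3] = (2+8+10+13+14)/5 = 47/5.
By the law of total expectation,
E[W] = (3/8)·(41/5) + (3/8)·(11) + (1/4)·(47/5) = 191/20.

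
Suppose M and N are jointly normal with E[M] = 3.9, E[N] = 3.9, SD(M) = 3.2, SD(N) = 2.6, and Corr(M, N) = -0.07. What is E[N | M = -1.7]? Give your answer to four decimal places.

The regression of N on M has slope ρ·σ_N/σ_M and passes through (μ_M, μ_N).
E[N | M=-1.7] = 3.9 + (-0.07)·(2.6/3.2)·(-1.7 − (3.9)) = 3.9 + (-0.056875)·(-5.6) = 4.2185.

4.2185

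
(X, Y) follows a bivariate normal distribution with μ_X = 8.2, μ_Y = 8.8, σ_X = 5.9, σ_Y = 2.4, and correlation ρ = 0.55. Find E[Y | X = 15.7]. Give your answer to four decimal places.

For a bivariate normal, E[Y | X=x] = μ_Y + ρ·(σ_Y/σ_X)·(x − μ_X).
E[Y | X=15.7] = 8.8 + (0.55)·(2.4/5.9)·(15.7 − (8.2)) = 8.8 + (0.22373)·(7.5) = 10.4780.

10.4780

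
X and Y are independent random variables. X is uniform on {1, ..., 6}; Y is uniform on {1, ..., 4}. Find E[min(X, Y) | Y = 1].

1

P(Y = 1) = 1/4.
Summing min(X,Y)·P(x,y) over outcomes with Y = 1 gives 1/4.
E[min(X, Y) | Y = 1] = (1/4) / (1/4) = 1.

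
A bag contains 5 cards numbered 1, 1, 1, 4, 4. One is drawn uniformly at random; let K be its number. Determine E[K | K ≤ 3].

P(K ≤ 3) = 3/5.
Σ over the event: 1·3/5 = 3/5.
E[K | K ≤ 3] = (3/5) / (3/5) = 1.

1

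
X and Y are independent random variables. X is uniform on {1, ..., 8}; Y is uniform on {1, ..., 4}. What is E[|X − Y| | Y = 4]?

2

Outcomes with Y = 4: (1,4), (2,4), (3,4), (4,4), (5,4), (6,4), (7,4), (8,4), each with probability 1/32.
E[|X − Y| | Y = 4] = (3 + 2 + 1 + 0 + 1 + 2 + 3 + 4) / 8 = 2.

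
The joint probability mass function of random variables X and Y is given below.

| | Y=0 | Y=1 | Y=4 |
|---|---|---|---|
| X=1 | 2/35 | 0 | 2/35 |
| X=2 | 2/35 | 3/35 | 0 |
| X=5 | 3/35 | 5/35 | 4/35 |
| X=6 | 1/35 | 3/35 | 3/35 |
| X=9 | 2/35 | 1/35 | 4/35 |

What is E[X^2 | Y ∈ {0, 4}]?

P(Y ∈ {0, 4}) = 23/35.
Summing X^2·P(X=x,Y=y) over the conditioning event gives 817/35.
E[X^2 | Y ∈ {0, 4}] = (817/35) / (23/35) = 817/23.

817/23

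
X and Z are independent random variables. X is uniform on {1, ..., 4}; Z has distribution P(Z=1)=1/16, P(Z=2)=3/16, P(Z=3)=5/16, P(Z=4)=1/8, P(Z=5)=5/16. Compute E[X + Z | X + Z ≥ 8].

101/12

P(X + Z ≥ 8) = 3/16.
Summing (X+Z)·P(x,y) over outcomes with X + Z ≥ 8 gives 101/64.
E[X + Z | X + Z ≥ 8] = (101/64) / (3/16) = 101/12.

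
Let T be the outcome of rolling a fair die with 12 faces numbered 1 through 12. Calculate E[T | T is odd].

Given T is odd, T is equally likely to be any of {1, 3, 5, 7, 9, 11}.
E[T | T is odd] = (1 + 3 + 5 + 7 + 9 + 11) / 6 = 6.

6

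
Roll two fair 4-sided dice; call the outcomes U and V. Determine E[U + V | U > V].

5

P(U > V) = 3/8.
Summing (U+V)·P(x,y) over outcomes with U > V gives 15/8.
E[U + V | U > V] = (15/8) / (3/8) = 5.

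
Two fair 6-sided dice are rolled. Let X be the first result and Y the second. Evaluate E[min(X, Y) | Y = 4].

3

P(Y = 4) = 1/6.
Summing min(X,Y)·P(x,y) over outcomes with Y = 4 gives 1/2.
E[min(X, Y) | Y = 4] = (1/2) / (1/6) = 3.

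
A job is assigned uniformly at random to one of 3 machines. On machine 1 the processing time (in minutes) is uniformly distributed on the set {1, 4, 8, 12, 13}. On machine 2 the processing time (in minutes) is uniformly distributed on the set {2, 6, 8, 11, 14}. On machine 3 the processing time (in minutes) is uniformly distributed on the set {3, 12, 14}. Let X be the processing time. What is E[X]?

382/45

E[X | machine 1] = (1+4+8+12+13)/5 = 38/5.
E[X | machine 2] = (2+6+8+11+14)/5 = 41/5.
E[X | machine 3] = (3+12+14)/3 = 29/3.
E[X] = (1/3)·(38/5) + (1/3)·(41/5) + (1/3)·(29/3) = 382/45.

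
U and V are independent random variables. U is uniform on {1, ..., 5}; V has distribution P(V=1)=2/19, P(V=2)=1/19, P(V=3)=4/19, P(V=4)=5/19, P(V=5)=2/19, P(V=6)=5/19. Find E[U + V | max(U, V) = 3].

73/15

P(max(U, V) = 3) = 3/19.
Summing (U+V)·P(x,y) over outcomes with max(U, V) = 3 gives 73/95.
E[U + V | max(U, V) = 3] = (73/95) / (3/19) = 73/15.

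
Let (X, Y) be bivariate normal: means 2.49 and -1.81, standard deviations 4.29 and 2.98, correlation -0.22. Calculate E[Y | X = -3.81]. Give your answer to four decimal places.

The regression of Y on X has slope ρ·σ_Y/σ_X and passes through (μ_X, μ_Y).
E[Y | X=-3.81] = -1.81 + (-0.22)·(2.98/4.29)·(-3.81 − (2.49)) = -1.81 + (-0.15282)·(-6.3) = -0.8472.

-0.8472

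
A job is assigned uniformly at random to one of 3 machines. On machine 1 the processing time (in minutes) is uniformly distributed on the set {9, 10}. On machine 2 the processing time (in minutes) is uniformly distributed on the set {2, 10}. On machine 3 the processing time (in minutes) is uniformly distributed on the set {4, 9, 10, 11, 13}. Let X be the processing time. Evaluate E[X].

83/10

E[X | machine 1] = (9+10)/2 = 19/2.
E[X | machine 2] = (2+10)/2 = 6.
E[X | machine 3] = (4+9+10+11+13)/5 = 47/5.
By the law of total expectation,
E[X] = (1/3)·(19/2) + (1/3)·(6) + (1/3)·(47/5) = 83/10.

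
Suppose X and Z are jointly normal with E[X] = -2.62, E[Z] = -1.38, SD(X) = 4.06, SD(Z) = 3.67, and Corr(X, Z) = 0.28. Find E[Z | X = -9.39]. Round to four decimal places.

For a bivariate normal, E[Z | X=x] = μ_Z + ρ·(σ_Z/σ_X)·(x − μ_X).
E[Z | X=-9.39] = -1.38 + (0.28)·(3.67/4.06)·(-9.39 − (-2.62)) = -1.38 + (0.2531)·(-6.77) = -3.0935.

-3.0935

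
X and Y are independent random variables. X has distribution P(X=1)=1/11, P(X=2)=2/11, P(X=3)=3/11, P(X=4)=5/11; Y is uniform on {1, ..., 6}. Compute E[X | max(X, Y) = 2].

P(max(X, Y) = 2) = 5/66.
Summing X·P(x,y) over outcomes with max(X, Y) = 2 gives 3/22.
E[X | max(X, Y) = 2] = (3/22) / (5/66) = 9/5.

9/5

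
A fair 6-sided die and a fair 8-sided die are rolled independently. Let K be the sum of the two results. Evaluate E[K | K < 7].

14/3

P(K < 7) = 5/16.
Σ over the event: 2·1/48 + 3·1/24 + 4·1/16 + 5·1/12 + 6·5/48 = 35/24.
E[K | K < 7] = (35/24) / (5/16) = 14/3.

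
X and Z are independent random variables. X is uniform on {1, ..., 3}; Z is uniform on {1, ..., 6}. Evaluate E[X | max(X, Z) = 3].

12/5

Outcomes with max(X, Z) = 3: (1,3), (2,3), (3,1), (3,2), (3,3), each with probability 1/18.
E[X | max(X, Z) = 3] = (1 + 2 + 3 + 3 + 3) / 5 = 12/5.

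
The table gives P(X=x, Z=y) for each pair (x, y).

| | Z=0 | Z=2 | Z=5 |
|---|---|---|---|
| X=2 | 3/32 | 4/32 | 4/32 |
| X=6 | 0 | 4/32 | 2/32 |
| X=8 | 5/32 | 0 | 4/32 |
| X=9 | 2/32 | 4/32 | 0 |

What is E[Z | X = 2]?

28/11

P(X = 2) = 11/32.
Σ Z·P over the event = 0·(3/32) + 2·(4/32) + 5·(4/32) = 7/8.
E[Z | X = 2] = (7/8) / (11/32) = 28/11.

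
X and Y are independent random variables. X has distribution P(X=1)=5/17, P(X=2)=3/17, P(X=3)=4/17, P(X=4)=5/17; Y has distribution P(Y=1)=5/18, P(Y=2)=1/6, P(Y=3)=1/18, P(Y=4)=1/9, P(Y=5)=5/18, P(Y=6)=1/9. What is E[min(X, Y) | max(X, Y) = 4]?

P(max(X, Y) = 4) = 79/306.
Summing min(X,Y)·P(x,y) over outcomes with max(X, Y) = 4 gives 26/51.
E[min(X, Y) | max(X, Y) = 4] = (26/51) / (79/306) = 156/79.

156/79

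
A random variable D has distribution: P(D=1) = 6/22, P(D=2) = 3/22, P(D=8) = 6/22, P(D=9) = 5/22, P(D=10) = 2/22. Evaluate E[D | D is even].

P(D is even) = 1/2.
Σ over the event: 2·3/22 + 8·3/11 + 10·1/11 = 37/11.
E[D | D is even] = (37/11) / (1/2) = 74/11.

74/11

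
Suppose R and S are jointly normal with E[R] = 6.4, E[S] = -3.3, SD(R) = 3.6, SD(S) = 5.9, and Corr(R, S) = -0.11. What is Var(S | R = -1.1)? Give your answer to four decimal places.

34.3888

The conditional variance in a bivariate normal is σ_S²(1 − ρ²), independent of x.
Var(S | R=-1.1) = (5.9)²·(1 − (-0.11)²) = 34.81·0.9879 = 34.3888.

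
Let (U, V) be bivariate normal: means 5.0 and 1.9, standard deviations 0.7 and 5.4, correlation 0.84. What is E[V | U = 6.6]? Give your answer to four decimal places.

For a bivariate normal, E[V | U=x] = μ_V + ρ·(σ_V/σ_U)·(x − μ_U).
E[V | U=6.6] = 1.9 + (0.84)·(5.4/0.7)·(6.6 − (5.0)) = 1.9 + (6.48)·(1.6) = 12.2680.

12.2680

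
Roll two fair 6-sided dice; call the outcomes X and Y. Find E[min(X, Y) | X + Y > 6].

23/7

P(X + Y > 6) = 7/12.
Summing min(X,Y)·P(x,y) over outcomes with X + Y > 6 gives 23/12.
E[min(X, Y) | X + Y > 6] = (23/12) / (7/12) = 23/7.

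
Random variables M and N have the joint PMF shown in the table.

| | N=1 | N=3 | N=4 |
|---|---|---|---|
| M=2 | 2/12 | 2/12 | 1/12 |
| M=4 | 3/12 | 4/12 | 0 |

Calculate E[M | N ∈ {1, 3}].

P(N ∈ {1, 3}) = 11/12.
Σ M·P over the event = 2·(2/12) + 2·(2/12) + 4·(3/12) + 4·(4/12) = 3.
E[M | N ∈ {1, 3}] = (3) / (11/12) = 36/11.

36/11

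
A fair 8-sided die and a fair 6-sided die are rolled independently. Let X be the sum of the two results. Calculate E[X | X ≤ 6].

P(X ≤ 6) = 5/16.
Σ over the event: 2·1/48 + 3·1/24 + 4·1/16 + 5·1/12 + 6·5/48 = 35/24.
E[X | X ≤ 6] = (35/24) / (5/16) = 14/3.

14/3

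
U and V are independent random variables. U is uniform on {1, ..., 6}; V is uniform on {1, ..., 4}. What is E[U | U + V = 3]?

3/2

P(U + V = 3) = 1/12.
Summing U·P(x,y) over outcomes with U + V = 3 gives 1/8.
E[U | U + V = 3] = (1/8) / (1/12) = 3/2.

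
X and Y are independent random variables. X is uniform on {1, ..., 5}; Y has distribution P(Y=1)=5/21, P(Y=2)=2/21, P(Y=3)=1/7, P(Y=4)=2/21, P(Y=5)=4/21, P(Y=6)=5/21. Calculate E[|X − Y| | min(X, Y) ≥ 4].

P(min(X, Y) ≥ 4) = 22/105.
Summing |X−Y|·P(x,y) over outcomes with min(X, Y) ≥ 4 gives 1/5.
E[|X − Y| | min(X, Y) ≥ 4] = (1/5) / (22/105) = 21/22.

21/22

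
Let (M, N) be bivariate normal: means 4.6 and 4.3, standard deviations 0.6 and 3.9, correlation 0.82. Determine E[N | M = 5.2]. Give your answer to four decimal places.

7.4980

The regression of N on M has slope ρ·σ_N/σ_M and passes through (μ_M, μ_N).
E[N | M=5.2] = 4.3 + (0.82)·(3.9/0.6)·(5.2 − (4.6)) = 4.3 + (5.33)·(0.6) = 7.4980.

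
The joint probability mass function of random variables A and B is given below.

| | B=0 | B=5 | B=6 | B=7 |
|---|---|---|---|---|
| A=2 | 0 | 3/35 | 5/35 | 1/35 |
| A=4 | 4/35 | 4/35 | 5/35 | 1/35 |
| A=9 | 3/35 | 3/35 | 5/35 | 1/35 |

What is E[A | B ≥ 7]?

P(B ≥ 7) = 3/35.
Σ A·P over the event = 2·(1/35) + 4·(1/35) + 9·(1/35) = 3/7.
E[A | B ≥ 7] = (3/7) / (3/35) = 5.

5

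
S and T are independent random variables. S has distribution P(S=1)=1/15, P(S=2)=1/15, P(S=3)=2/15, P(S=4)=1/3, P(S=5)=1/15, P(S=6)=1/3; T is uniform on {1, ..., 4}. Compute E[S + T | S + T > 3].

P(S + T > 3) = 19/20.
Summing (S+T)·P(x,y) over outcomes with S + T > 3 gives 199/30.
E[S + T | S + T > 3] = (199/30) / (19/20) = 398/57.

398/57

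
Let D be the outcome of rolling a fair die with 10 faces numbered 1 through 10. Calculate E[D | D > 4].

15/2

Given D > 4, D is equally likely to be any of {5, 6, 7, 8, 9, 10}.
E[D | D > 4] = (5 + 6 + 7 + 8 + 9 + 10) / 6 = 15/2.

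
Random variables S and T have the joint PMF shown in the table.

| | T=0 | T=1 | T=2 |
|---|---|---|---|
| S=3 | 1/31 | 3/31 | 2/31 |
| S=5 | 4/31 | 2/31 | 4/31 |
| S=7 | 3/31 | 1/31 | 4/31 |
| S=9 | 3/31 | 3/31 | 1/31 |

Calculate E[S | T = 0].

P(T = 0) = 11/31.
Σ S·P over the event = 3·(1/31) + 5·(4/31) + 7·(3/31) + 9·(3/31) = 71/31.
E[S | T = 0] = (71/31) / (11/31) = 71/11.

71/11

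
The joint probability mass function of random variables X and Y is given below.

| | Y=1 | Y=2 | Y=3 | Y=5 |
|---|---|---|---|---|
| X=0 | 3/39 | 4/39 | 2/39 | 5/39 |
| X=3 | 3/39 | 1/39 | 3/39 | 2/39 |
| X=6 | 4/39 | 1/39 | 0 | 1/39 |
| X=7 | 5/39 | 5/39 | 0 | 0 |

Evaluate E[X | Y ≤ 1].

P(Y ≤ 1) = 5/13.
Σ X·P over the event = 0·(3/39) + 3·(3/39) + 6·(4/39) + 7·(5/39) = 68/39.
E[X | Y ≤ 1] = (68/39) / (5/13) = 68/15.

68/15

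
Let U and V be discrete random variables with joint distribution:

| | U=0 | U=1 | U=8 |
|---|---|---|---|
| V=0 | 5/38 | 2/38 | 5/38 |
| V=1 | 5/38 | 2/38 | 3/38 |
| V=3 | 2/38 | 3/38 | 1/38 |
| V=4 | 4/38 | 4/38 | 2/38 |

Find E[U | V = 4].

P(V = 4) = 5/19.
Σ U·P over the event = 0·(4/38) + 1·(4/38) + 8·(2/38) = 10/19.
E[U | V = 4] = (10/19) / (5/19) = 2.

2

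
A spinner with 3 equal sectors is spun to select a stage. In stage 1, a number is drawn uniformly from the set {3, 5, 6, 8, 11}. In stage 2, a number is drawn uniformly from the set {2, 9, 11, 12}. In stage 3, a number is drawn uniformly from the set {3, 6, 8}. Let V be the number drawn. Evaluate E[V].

623/90

E[V | stage 1] = (3+5+6+8+11)/5 = 33/5.
E[V | stage 2] = (2+9+11+12)/4 = 17/2.
E[V | stage 3] = (3+6+8)/3 = 17/3.
By the law of total expectation,
E[V] = (1/3)·(33/5) + (1/3)·(17/2) + (1/3)·(17/3) = 623/90.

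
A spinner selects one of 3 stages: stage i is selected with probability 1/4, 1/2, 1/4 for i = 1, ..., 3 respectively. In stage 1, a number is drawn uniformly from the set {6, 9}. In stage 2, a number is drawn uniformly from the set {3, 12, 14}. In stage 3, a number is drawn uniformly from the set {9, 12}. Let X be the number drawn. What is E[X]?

28/3

E[X | stage 1] = (6+9)/2 = 15/2.
E[X | stage 2] = (3+12+14)/3 = 29/3.
E[X | stage 3] = (9+12)/2 = 21/2.
By the law of total expectation,
E[X] = (1/4)·(15/2) + (1/2)·(29/3) + (1/4)·(21/2) = 28/3.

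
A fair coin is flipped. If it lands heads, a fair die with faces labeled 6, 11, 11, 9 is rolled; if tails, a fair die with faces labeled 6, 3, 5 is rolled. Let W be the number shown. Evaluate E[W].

167/24

E[W | heads] = (6+11+11+9)/4 = 37/4.
E[W | tails] = (6+3+5)/3 = 14/3.
E[W] = (1/2)·(37/4) + (1/2)·(14/3) = 167/24.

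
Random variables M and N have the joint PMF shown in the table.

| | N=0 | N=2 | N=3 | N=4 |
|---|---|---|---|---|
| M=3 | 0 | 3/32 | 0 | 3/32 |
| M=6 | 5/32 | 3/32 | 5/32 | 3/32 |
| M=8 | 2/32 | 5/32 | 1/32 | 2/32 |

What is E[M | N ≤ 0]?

P(N ≤ 0) = 7/32.
Σ M·P over the event = 6·(5/32) + 8·(2/32) = 23/16.
E[M | N ≤ 0] = (23/16) / (7/32) = 46/7.

46/7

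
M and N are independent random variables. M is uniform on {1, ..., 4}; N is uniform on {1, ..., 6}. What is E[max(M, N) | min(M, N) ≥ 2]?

P(min(M, N) ≥ 2) = 5/8.
Summing max(M,N)·P(x,y) over outcomes with min(M, N) ≥ 2 gives 8/3.
E[max(M, N) | min(M, N) ≥ 2] = (8/3) / (5/8) = 64/15.

64/15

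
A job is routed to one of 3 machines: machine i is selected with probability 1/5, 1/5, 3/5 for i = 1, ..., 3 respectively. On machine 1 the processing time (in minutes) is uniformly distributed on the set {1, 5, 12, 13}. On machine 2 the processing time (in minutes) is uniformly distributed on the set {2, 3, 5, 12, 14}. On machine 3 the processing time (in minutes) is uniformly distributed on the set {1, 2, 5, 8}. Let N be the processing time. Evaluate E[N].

539/100

E[N | machine 1] = (1+5+12+13)/4 = 31/4.
E[N | machine 2] = (2+3+5+12+14)/5 = 36/5.
E[N | machine 3] = (1+2+5+8)/4 = 4.
E[N] = (1/5)·(31/4) + (1/5)·(36/5) + (3/5)·(4) = 539/100.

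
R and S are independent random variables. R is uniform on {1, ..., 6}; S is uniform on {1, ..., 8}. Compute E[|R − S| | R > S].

7/3

P(R > S) = 5/16.
Summing |R−S|·P(x,y) over outcomes with R > S gives 35/48.
E[|R − S| | R > S] = (35/48) / (5/16) = 7/3.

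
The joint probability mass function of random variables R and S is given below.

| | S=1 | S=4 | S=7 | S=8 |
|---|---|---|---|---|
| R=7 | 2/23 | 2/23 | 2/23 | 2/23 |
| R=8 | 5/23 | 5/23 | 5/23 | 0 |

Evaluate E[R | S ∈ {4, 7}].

P(S ∈ {4, 7}) = 14/23.
Summing R·P(R=x,S=y) over the conditioning event gives 108/23.
E[R | S ∈ {4, 7}] = (108/23) / (14/23) = 54/7.

54/7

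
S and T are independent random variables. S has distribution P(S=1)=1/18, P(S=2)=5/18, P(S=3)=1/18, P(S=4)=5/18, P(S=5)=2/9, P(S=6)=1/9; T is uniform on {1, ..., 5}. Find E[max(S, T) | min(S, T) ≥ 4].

P(min(S, T) ≥ 4) = 11/45.
Summing max(S,T)·P(x,y) over outcomes with min(S, T) ≥ 4 gives 109/90.
E[max(S, T) | min(S, T) ≥ 4] = (109/90) / (11/45) = 109/22.

109/22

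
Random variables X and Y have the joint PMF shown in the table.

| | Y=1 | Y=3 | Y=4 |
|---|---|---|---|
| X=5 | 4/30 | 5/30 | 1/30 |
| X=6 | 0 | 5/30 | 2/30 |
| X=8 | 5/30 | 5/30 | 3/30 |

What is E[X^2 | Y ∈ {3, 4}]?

P(Y ∈ {3, 4}) = 7/10.
Σ X^2·P over the event = 25·(5/30) + 25·(1/30) + 36·(5/30) + 36·(2/30) + 64·(5/30) + 64·(3/30) = 457/15.
E[X^2 | Y ∈ {3, 4}] = (457/15) / (7/10) = 914/21.

914/21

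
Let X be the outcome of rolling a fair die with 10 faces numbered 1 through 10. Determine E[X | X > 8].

Given X > 8, X is equally likely to be any of {9, 10}.
E[X | X > 8] = (9 + 10) / 2 = 19/2.

19/2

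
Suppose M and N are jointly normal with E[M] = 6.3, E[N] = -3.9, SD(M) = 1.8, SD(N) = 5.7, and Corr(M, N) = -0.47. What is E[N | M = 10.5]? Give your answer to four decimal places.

For a bivariate normal, E[N | M=x] = μ_N + ρ·(σ_N/σ_M)·(x − μ_M).
E[N | M=10.5] = -3.9 + (-0.47)·(5.7/1.8)·(10.5 − (6.3)) = -3.9 + (-1.48833)·(4.2) = -10.1510.

-10.1510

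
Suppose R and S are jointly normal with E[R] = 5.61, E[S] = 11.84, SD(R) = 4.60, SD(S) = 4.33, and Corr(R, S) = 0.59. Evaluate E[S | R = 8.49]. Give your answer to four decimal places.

For a bivariate normal, E[S | R=x] = μ_S + ρ·(σ_S/σ_R)·(x − μ_R).
E[S | R=8.49] = 11.84 + (0.59)·(4.33/4.60)·(8.49 − (5.61)) = 11.84 + (0.55537)·(2.88) = 13.4395.

13.4395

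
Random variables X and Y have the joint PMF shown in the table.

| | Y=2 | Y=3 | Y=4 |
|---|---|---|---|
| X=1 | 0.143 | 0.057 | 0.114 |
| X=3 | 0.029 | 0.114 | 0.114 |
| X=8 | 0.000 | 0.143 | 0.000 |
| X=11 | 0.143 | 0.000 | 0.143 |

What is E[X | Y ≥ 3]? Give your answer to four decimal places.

P(Y ≥ 3) = 0.685.
Summing X·P(X=x,Y=y) over the conditioning event gives 3.572.
E[X | Y ≥ 3] = (3.572) / (0.685) = 5.2146.

5.2146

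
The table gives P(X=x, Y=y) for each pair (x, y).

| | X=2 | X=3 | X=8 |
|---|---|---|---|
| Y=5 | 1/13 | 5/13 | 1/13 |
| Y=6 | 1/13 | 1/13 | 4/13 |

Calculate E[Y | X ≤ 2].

11/2

P(X ≤ 2) = 2/13.
Σ Y·P over the event = 5·(1/13) + 6·(1/13) = 11/13.
E[Y | X ≤ 2] = (11/13) / (2/13) = 11/2.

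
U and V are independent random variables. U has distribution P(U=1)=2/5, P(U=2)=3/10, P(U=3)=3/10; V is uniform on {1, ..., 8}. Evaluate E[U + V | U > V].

P(U > V) = 9/80.
Summing (U+V)·P(x,y) over outcomes with U > V gives 9/20.
E[U + V | U > V] = (9/20) / (9/80) = 4.

4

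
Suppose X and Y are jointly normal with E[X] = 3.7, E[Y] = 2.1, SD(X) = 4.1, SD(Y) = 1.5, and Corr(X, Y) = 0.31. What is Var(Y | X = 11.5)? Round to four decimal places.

2.0338

For a bivariate normal, Var(Y | X=x) = σ_Y²(1 − ρ²).
Var(Y | X=11.5) = (1.5)²·(1 − (0.31)²) = 2.25·0.9039 = 2.0338.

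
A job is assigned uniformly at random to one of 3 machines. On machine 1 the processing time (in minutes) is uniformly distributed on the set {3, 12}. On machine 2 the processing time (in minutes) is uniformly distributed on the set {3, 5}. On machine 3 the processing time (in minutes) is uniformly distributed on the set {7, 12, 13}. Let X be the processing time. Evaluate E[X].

E[X | machine 1] = (3+12)/2 = 15/2.
E[X | machine 2] = (3+5)/2 = 4.
E[X | machine 3] = (7+12+13)/3 = 32/3.
E[X] = (1/3)·(15/2) + (1/3)·(4) + (1/3)·(32/3) = 133/18.

133/18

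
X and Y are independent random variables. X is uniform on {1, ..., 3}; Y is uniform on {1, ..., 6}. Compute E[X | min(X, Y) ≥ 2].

5/2

Outcomes with min(X, Y) ≥ 2: (2,2), (2,3), (2,4), (2,5), (2,6), (3,2), (3,3), (3,4), (3,5), (3,6), each with probability 1/18.
E[X | min(X, Y) ≥ 2] = (2 + 2 + 2 + 2 + 2 + 3 + 3 + 3 + 3 + 3) / 10 = 5/2.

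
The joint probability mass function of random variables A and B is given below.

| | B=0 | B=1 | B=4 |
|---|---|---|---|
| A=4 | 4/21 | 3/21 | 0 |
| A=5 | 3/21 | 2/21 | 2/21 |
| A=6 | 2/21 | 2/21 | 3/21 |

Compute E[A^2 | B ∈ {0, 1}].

P(B ∈ {0, 1}) = 16/21.
Σ A^2·P over the event = 16·(4/21) + 16·(3/21) + 25·(3/21) + 25·(2/21) + 36·(2/21) + 36·(2/21) = 127/7.
E[A^2 | B ∈ {0, 1}] = (127/7) / (16/21) = 381/16.

381/16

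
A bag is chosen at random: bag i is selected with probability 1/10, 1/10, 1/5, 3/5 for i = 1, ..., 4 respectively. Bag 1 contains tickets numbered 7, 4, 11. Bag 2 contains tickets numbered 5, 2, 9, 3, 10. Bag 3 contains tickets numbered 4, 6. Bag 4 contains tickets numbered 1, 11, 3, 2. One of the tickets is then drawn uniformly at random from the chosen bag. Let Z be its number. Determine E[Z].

E[Z | bag 1] = (7+4+11)/3 = 22/3.
E[Z | bag 2] = (5+2+9+3+10)/5 = 29/5.
E[Z | bag 3] = (4+6)/2 = 5.
E[Z | bag 4] = (1+11+3+2)/4 = 17/4.
E[Z] = (1/10)·(22/3) + (1/10)·(29/5) + (1/5)·(5) + (3/5)·(17/4) = 1459/300.

1459/300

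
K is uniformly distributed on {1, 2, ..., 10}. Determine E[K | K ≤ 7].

Given K ≤ 7, K is equally likely to be any of {1, 2, 3, 4, 5, 6, 7}.
E[K | K ≤ 7] = (1 + 2 + 3 + 4 + 5 + 6 + 7) / 7 = 4.

4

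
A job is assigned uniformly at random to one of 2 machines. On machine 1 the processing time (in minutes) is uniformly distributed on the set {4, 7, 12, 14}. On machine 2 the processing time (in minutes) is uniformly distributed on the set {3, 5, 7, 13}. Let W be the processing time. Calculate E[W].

65/8

E[W | machine 1] = (4+7+12+14)/4 = 37/4.
E[W | machine 2] = (3+5+7+13)/4 = 7.
By the law of total expectation,
E[W] = (1/2)·(37/4) + (1/2)·(7) = 65/8.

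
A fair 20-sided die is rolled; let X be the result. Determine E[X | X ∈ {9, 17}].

P(X ∈ {9, 17}) = 1/10.
Σ over the event: 9·1/20 + 17·1/20 = 13/10.
E[X | X ∈ {9, 17}] = (13/10) / (1/10) = 13.

13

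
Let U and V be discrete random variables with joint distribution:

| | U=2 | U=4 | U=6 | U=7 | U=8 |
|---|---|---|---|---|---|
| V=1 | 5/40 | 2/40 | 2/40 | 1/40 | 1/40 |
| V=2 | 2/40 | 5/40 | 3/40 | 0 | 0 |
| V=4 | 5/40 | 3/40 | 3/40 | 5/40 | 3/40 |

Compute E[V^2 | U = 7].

P(U = 7) = 3/20.
Σ V^2·P over the event = 1·(1/40) + 16·(5/40) = 81/40.
E[V^2 | U = 7] = (81/40) / (3/20) = 27/2.

27/2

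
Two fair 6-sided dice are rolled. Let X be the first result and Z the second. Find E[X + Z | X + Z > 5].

P(X + Z > 5) = 13/18.
Summing (X+Z)·P(x,y) over outcomes with X + Z > 5 gives 53/9.
E[X + Z | X + Z > 5] = (53/9) / (13/18) = 106/13.

106/13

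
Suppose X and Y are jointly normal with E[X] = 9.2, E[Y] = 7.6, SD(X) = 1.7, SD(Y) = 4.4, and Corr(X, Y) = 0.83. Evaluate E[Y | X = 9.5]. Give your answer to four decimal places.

8.2445

The regression of Y on X has slope ρ·σ_Y/σ_X and passes through (μ_X, μ_Y).
E[Y | X=9.5] = 7.6 + (0.83)·(4.4/1.7)·(9.5 − (9.2)) = 7.6 + (2.1482)·(0.3) = 8.2445.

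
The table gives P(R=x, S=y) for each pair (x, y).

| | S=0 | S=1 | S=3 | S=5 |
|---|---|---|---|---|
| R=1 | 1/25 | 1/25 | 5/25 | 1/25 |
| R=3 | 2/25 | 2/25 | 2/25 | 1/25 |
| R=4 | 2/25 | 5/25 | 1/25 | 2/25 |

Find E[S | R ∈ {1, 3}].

34/15

P(R ∈ {1, 3}) = 3/5.
Σ S·P over the event = 0·(1/25) + 1·(1/25) + 3·(5/25) + 5·(1/25) + 0·(2/25) + 1·(2/25) + 3·(2/25) + 5·(1/25) = 34/25.
E[S | R ∈ {1, 3}] = (34/25) / (3/5) = 34/15.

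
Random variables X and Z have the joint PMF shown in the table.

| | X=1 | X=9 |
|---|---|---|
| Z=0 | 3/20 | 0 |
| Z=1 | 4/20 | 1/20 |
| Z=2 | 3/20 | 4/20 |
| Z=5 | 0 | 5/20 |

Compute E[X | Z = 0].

1

P(Z = 0) = 3/20.
Σ X·P over the event = 1·(3/20) = 3/20.
E[X | Z = 0] = (3/20) / (3/20) = 1.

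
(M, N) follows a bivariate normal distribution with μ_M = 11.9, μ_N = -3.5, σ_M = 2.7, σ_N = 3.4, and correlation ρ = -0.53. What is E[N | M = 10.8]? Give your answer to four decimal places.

-2.7659

E[N | M=x] = μ_N + ρ(σ_N/σ_M)(x − μ_M) for jointly normal variables.
E[N | M=10.8] = -3.5 + (-0.53)·(3.4/2.7)·(10.8 − (11.9)) = -3.5 + (-0.667407)·(-1.1) = -2.7659.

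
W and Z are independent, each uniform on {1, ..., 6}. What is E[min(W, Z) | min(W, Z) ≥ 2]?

P(min(W, Z) ≥ 2) = 25/36.
Summing min(W,Z)·P(x,y) over outcomes with min(W, Z) ≥ 2 gives 20/9.
E[min(W, Z) | min(W, Z) ≥ 2] = (20/9) / (25/36) = 16/5.

16/5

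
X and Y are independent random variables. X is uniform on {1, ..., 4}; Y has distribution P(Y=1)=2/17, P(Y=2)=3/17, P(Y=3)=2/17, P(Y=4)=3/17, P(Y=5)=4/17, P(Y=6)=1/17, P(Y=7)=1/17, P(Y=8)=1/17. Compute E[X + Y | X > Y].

71/14

P(X > Y) = 7/34.
Summing (X+Y)·P(x,y) over outcomes with X > Y gives 71/68.
E[X + Y | X > Y] = (71/68) / (7/34) = 71/14.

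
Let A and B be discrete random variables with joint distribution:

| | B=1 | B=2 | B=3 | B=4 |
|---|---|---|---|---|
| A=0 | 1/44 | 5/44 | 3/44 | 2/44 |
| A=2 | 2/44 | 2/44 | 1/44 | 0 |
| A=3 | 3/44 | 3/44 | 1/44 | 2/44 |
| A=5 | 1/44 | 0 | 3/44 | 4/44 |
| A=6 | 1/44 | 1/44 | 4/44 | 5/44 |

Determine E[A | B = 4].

56/13

P(B = 4) = 13/44.
Σ A·P over the event = 0·(2/44) + 3·(2/44) + 5·(4/44) + 6·(5/44) = 14/11.
E[A | B = 4] = (14/11) / (13/44) = 56/13.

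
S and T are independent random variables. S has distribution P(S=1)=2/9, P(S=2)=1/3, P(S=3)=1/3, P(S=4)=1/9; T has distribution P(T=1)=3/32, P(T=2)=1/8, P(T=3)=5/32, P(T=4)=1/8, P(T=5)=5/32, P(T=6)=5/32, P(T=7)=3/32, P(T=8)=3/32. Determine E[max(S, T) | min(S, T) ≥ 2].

P(min(S, T) ≥ 2) = 203/288.
Summing max(S,T)·P(x,y) over outcomes with min(S, T) ≥ 2 gives 499/144.
E[max(S, T) | min(S, T) ≥ 2] = (499/144) / (203/288) = 998/203.

998/203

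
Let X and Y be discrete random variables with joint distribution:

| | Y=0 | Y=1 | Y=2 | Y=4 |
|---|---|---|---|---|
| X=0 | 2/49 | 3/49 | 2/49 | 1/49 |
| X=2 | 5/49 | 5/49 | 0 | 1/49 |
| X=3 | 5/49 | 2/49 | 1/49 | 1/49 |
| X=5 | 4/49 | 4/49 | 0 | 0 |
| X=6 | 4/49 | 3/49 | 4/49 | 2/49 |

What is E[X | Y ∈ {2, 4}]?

11/3

P(Y ∈ {2, 4}) = 12/49.
Σ X·P over the event = 0·(2/49) + 0·(1/49) + 2·(1/49) + 3·(1/49) + 3·(1/49) + 6·(4/49) + 6·(2/49) = 44/49.
E[X | Y ∈ {2, 4}] = (44/49) / (12/49) = 11/3.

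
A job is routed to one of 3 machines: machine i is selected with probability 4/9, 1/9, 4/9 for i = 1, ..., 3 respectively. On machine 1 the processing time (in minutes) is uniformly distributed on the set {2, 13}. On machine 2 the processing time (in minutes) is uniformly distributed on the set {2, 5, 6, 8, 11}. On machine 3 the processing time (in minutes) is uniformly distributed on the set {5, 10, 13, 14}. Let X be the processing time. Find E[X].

392/45

E[X | machine 1] = (2+13)/2 = 15/2.
E[X | machine 2] = (2+5+6+8+11)/5 = 32/5.
E[X | machine 3] = (5+10+13+14)/4 = 21/2.
E[X] = (4/9)·(15/2) + (1/9)·(32/5) + (4/9)·(21/2) = 392/45.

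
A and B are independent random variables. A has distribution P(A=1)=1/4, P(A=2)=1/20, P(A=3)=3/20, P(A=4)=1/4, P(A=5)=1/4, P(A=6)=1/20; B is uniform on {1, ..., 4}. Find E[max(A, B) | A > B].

P(A > B) = 23/40.
Summing max(A,B)·P(x,y) over outcomes with A > B gives 51/20.
E[max(A, B) | A > B] = (51/20) / (23/40) = 102/23.

102/23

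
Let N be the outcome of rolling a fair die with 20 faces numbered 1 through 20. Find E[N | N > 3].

P(N > 3) = 17/20.
E[N | N > 3] = (51/5) / (17/20) = 12.

12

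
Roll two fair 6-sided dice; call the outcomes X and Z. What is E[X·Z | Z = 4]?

Outcomes with Z = 4: (1,4), (2,4), (3,4), (4,4), (5,4), (6,4), each with probability 1/36.
E[X·Z | Z = 4] = (4 + 8 + 12 + 16 + 20 + 24) / 6 = 14.

14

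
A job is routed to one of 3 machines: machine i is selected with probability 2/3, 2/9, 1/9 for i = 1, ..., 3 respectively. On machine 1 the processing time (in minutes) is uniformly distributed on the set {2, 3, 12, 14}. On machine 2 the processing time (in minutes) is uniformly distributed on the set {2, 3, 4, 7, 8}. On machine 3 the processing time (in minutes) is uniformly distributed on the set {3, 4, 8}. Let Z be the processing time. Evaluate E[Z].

611/90

E[Z | machine 1] = (2+3+12+14)/4 = 31/4.
E[Z | machine 2] = (2+3+4+7+8)/5 = 24/5.
E[Z | machine 3] = (3+4+8)/3 = 5.
E[Z] = (2/3)·(31/4) + (2/9)·(24/5) + (1/9)·(5) = 611/90.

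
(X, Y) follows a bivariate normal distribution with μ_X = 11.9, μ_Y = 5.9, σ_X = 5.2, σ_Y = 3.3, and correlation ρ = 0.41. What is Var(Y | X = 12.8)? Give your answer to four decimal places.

9.0594

For a bivariate normal, Var(Y | X=x) = σ_Y²(1 − ρ²).
Var(Y | X=12.8) = (3.3)²·(1 − (0.41)²) = 10.89·0.8319 = 9.0594.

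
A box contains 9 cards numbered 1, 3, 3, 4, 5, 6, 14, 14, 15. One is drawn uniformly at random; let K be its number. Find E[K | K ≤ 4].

P(K ≤ 4) = 4/9.
Σ over the event: 1·1/9 + 3·2/9 + 4·1/9 = 11/9.
E[K | K ≤ 4] = (11/9) / (4/9) = 11/4.

11/4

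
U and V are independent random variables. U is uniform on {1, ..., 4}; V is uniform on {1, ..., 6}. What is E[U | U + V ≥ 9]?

11/3

P(U + V ≥ 9) = 1/8.
Summing U·P(x,y) over outcomes with U + V ≥ 9 gives 11/24.
E[U | U + V ≥ 9] = (11/24) / (1/8) = 11/3.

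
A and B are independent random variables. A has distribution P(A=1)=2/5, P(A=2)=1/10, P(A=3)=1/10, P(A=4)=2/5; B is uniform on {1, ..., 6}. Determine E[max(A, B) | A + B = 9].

26/5

P(A + B = 9) = 1/12.
Summing max(A,B)·P(x,y) over outcomes with A + B = 9 gives 13/30.
E[max(A, B) | A + B = 9] = (13/30) / (1/12) = 26/5.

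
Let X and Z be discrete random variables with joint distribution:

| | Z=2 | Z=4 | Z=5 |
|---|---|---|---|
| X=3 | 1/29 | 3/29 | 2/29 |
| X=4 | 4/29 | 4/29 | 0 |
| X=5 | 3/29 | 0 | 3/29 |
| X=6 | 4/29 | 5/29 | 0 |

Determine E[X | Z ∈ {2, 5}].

P(Z ∈ {2, 5}) = 17/29.
Σ X·P over the event = 3·(1/29) + 3·(2/29) + 4·(4/29) + 5·(3/29) + 5·(3/29) + 6·(4/29) = 79/29.
E[X | Z ∈ {2, 5}] = (79/29) / (17/29) = 79/17.

79/17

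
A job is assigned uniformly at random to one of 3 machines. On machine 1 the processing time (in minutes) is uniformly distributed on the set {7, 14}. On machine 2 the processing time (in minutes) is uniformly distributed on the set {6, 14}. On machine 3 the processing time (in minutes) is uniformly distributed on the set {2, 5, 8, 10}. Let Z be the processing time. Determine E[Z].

E[Z | machine 1] = (7+14)/2 = 21/2.
E[Z | machine 2] = (6+14)/2 = 10.
E[Z | machine 3] = (2+5+8+10)/4 = 25/4.
By the law of total expectation,
E[Z] = (1/3)·(21/2) + (1/3)·(10) + (1/3)·(25/4) = 107/12.

107/12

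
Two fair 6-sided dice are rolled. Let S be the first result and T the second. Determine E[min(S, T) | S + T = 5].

3/2

Outcomes with S + T = 5: (1,4), (2,3), (3,2), (4,1), each with probability 1/36.
E[min(S, T) | S + T = 5] = (1 + 2 + 2 + 1) / 4 = 3/2.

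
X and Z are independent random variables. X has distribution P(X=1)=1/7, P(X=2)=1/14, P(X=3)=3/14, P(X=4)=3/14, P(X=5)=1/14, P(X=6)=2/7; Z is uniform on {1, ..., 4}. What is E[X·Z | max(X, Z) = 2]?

P(max(X, Z) = 2) = 1/14.
Summing XZ·P(x,y) over outcomes with max(X, Z) = 2 gives 5/28.
E[X·Z | max(X, Z) = 2] = (5/28) / (1/14) = 5/2.

5/2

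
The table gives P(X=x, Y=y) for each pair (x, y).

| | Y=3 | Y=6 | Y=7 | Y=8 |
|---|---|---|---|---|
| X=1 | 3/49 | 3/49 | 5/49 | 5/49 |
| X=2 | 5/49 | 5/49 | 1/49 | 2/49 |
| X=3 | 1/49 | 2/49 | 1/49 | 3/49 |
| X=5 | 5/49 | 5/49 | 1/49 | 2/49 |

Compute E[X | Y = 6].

44/15

P(Y = 6) = 15/49.
Σ X·P over the event = 1·(3/49) + 2·(5/49) + 3·(2/49) + 5·(5/49) = 44/49.
E[X | Y = 6] = (44/49) / (15/49) = 44/15.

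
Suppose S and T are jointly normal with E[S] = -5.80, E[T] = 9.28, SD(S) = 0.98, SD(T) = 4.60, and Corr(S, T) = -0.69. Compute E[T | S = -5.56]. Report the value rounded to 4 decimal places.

The regression of T on S has slope ρ·σ_T/σ_S and passes through (μ_S, μ_T).
E[T | S=-5.56] = 9.28 + (-0.69)·(4.60/0.98)·(-5.56 − (-5.80)) = 9.28 + (-3.2388)·(0.24) = 8.5027.

8.5027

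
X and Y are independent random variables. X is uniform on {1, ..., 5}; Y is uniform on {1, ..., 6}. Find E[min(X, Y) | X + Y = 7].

P(X + Y = 7) = 1/6.
Summing min(X,Y)·P(x,y) over outcomes with X + Y = 7 gives 11/30.
E[min(X, Y) | X + Y = 7] = (11/30) / (1/6) = 11/5.

11/5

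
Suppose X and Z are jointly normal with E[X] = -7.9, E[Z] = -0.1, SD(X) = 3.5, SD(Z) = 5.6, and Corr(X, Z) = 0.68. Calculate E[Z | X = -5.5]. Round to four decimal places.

E[Z | X=x] = μ_Z + ρ(σ_Z/σ_X)(x − μ_X) for jointly normal variables.
E[Z | X=-5.5] = -0.1 + (0.68)·(5.6/3.5)·(-5.5 − (-7.9)) = -0.1 + (1.088)·(2.4) = 2.5112.

2.5112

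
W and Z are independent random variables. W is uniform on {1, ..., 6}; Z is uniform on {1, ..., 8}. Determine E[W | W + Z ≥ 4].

P(W + Z ≥ 4) = 15/16.
Summing W·P(x,y) over outcomes with W + Z ≥ 4 gives 41/12.
E[W | W + Z ≥ 4] = (41/12) / (15/16) = 164/45.

164/45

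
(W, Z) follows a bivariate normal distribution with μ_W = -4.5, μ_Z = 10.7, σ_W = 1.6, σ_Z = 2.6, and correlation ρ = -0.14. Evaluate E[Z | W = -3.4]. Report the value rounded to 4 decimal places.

For a bivariate normal, E[Z | W=x] = μ_Z + ρ·(σ_Z/σ_W)·(x − μ_W).
E[Z | W=-3.4] = 10.7 + (-0.14)·(2.6/1.6)·(-3.4 − (-4.5)) = 10.7 + (-0.2275)·(1.1) = 10.4498.

10.4498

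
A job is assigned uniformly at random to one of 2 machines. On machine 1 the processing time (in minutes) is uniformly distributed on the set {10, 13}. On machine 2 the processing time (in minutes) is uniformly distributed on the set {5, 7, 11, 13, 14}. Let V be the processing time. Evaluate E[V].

E[V | machine 1] = (10+13)/2 = 23/2.
E[V | machine 2] = (5+7+11+13+14)/5 = 10.
By the law of total expectation,
E[V] = (1/2)·(23/2) + (1/2)·(10) = 43/4.

43/4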